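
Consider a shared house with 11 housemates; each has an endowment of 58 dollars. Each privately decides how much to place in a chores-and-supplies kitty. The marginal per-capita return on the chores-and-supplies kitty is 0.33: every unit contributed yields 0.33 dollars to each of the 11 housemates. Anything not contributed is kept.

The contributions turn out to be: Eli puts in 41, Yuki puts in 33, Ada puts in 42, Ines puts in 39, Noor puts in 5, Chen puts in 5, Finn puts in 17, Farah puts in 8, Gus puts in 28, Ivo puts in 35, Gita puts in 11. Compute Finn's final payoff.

Total contributed: 41 + 33 + 42 + 39 + 5 + 5 + 17 + 8 + 28 + 35 + 11 = 264.
Each receives 0.33 × 264 = 87.12 from the chores-and-supplies kitty.
Finn keeps 58 − 17 = 41, so Finn's payoff is 41 + 87.12 = 128.12.

128.12 dollars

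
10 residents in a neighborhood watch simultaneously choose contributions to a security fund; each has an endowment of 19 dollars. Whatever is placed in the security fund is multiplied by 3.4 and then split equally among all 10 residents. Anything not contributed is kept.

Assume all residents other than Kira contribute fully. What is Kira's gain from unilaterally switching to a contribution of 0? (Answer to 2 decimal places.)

Switching from a contribution of 19 to 0 lets Kira keep an extra 19 dollars, but lowers the security fund by 19, which costs Kira their own share of that drop: 3.4/10 × 19 = 6.46.
Net gain = 19 − 6.46 = 12.54. The private return per contributed unit (0.3400) is below 1, so free-riding is indeed the best response regardless of what the others do.

12.54 dollars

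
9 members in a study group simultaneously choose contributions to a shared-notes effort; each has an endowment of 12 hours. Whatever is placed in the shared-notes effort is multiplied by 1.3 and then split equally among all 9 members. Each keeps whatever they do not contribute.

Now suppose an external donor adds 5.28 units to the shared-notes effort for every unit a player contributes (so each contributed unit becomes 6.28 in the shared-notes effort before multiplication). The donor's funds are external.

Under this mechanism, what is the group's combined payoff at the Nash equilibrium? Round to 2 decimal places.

108.00 hours

Even with the mechanism, each unit contributed returns only 1.3 × 6.28 / 9 = 0.9071 per unit of net cost, so contributing nothing is still dominant.
Everyone keeps their endowment and the group total is 9 × 12 = 108.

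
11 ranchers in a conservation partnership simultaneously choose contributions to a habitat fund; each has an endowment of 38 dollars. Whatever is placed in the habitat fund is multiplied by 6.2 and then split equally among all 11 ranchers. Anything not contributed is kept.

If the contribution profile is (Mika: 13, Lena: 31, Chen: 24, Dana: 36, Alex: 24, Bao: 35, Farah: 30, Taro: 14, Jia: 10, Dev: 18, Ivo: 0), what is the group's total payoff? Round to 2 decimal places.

1640.00 dollars

Total contributed: 13 + 31 + 24 + 36 + 24 + 35 + 30 + 14 + 10 + 18 + 0 = 235; total kept: 11 × 38 − 235 = 183.
The habitat fund pays out 6.2 × 235 = 1457.00 in aggregate.
Group total = 183 + 1457.00 = 1640.00.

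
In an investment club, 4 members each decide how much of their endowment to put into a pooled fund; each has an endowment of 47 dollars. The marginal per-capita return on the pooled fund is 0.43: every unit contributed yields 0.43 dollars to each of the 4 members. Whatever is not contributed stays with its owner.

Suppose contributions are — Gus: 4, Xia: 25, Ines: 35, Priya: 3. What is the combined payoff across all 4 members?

Total contributed: 4 + 25 + 35 + 3 = 67; total kept: 4 × 47 − 67 = 121.
The pooled fund pays out 0.43 × 4 × 67 = 115.24 in aggregate.
Group total = 121 + 115.24 = 236.24.

236.24 dollars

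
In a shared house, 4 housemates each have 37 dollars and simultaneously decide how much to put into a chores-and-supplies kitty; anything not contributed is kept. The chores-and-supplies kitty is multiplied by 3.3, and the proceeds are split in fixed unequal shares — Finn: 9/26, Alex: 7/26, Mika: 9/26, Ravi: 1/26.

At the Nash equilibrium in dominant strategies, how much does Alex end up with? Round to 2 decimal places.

102.75 dollars

A player with share s gets back 3.3·s per unit contributed, so full contribution is dominant for anyone with s > 1/3.3 = 0.3030 and zero contribution is dominant for anyone below.
Finn and Mika are above the threshold, contributing 37 each; the remaining 2 contribute 0. Total contributed: 74.
Alex keeps 37 and receives 3.3 × 74 × 7/26 = 65.75 from the chores-and-supplies kitty, for a payoff of 102.75.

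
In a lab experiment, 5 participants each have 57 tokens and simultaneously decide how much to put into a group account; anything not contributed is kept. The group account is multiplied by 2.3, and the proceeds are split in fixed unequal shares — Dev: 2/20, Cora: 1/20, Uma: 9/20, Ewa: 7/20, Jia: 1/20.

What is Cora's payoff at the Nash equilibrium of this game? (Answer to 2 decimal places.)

63.56 tokens

Each unit j contributes comes back to j as 2.3 × (j's share), so j prefers to contribute only if that share exceeds 1/2.3 = 0.4348; otherwise keeping the unit dominates.
The only share above 0.4348 is Uma's 9/20, contributing 57; the remaining 4 contribute 0. Total contributed: 57.
Cora keeps 57 and receives 2.3 × 57 × 1/20 = 6.56 from the group account, for a payoff of 63.56.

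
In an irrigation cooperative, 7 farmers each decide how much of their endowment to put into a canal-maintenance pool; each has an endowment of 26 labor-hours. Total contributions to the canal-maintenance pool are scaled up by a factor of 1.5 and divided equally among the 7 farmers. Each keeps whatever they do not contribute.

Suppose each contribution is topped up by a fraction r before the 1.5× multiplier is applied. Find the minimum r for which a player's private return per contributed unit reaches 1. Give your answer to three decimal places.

With matching at rate r, one contributed unit becomes (1 + r) in the canal-maintenance pool and returns 1.5 × (1 + r) / 7 to the contributor.
Setting this equal to 1: 1 + r = 7/1.5 = 4.6667.
So the minimum matching rate is r = 4.6667 − 1 = 3.667.

3.667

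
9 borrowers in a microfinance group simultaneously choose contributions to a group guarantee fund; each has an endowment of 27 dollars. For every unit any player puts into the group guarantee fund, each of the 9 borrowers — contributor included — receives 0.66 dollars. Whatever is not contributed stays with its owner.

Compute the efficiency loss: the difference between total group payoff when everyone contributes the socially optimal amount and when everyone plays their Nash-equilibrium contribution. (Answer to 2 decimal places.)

The private return per contributed unit is 0.66 < 1, so contributing 0 is dominant for every player. At the Nash equilibrium everyone keeps their 27, and the group total is 9 × 27 = 243.
Each contributed unit returns 5.940 to the group as a whole (0.66 to each of 9 players), which exceeds 1, so the social optimum is full contribution: group total = 5.940 × 243 = 1443.42.
Efficiency loss = 1443.42 − 243 = 1200.42.

1200.42 dollars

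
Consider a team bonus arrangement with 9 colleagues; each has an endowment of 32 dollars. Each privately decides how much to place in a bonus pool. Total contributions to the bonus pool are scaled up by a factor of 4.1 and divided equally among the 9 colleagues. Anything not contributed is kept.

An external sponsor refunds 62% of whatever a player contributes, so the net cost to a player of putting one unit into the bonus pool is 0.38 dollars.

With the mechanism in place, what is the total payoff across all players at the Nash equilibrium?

The effective private return per unit is now (4.1/9) / 0.38 = 1.1988 > 1, so every player's dominant strategy flips to full contribution.
At the Nash equilibrium everyone contributes 32. Group total payoff = 9 × (32 × 0.62 + 4.1 × 32) = 1359.36.

1359.36 dollars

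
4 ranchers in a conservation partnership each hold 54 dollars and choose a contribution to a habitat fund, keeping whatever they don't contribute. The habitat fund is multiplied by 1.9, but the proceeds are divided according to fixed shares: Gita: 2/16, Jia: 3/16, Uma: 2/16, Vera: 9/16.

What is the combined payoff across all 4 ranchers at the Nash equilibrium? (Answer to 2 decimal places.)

Player j's private return per contributed unit is 1.9 × (j's share). Contributing is weakly dominant for j when that share is at least 1/1.9 = 0.5263, and contributing 0 is dominant otherwise.
Only Vera (9/16) clears that bar, contributing 54; the remaining 3 contribute 0. Total contributed: 54.
The habitat fund pays out 1.9 × 54 = 102.60 in total (split across the unequal shares, but the aggregate is all that matters for the group sum).
The 3 free-riders keep 54 each, adding 162. Group total = 162 + 102.60 = 264.60.

264.60 dollars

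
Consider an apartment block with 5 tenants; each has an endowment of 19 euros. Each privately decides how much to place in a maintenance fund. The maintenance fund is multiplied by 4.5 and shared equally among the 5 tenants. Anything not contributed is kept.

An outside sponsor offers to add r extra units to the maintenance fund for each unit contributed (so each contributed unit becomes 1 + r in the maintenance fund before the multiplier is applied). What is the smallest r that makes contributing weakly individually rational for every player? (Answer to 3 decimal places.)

With matching at rate r, one contributed unit becomes (1 + r) in the maintenance fund and returns 4.5 × (1 + r) / 5 to the contributor.
Setting this equal to 1: 1 + r = 5/4.5 = 1.1111.
So the minimum matching rate is r = 1.1111 − 1 = 0.111.

0.111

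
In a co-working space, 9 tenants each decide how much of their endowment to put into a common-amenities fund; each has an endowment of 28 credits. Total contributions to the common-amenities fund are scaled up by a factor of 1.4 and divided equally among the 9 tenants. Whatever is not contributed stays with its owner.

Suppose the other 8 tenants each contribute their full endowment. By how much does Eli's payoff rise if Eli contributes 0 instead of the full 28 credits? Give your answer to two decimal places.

Switching from a contribution of 28 to 0 lets Eli keep an extra 28 credits, but lowers the common-amenities fund by 28, which costs Eli their own share of that drop: 1.4/9 × 28 = 4.36.
Net gain = 28 − 4.36 = 23.64. The private return per contributed unit (0.1556) is below 1, so free-riding is indeed the best response regardless of what the others do.

23.64 credits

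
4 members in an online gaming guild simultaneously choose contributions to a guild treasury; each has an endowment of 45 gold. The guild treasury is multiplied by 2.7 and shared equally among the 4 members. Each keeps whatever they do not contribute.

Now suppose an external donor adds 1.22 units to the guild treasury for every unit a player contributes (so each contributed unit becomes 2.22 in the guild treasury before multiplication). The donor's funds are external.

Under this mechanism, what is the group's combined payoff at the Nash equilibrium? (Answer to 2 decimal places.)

With the mechanism, a contributed unit returns 2.7 × 2.22 / 4 = 1.4985 per unit of net cost to the contributor — now above 1 — so contributing fully is weakly dominant for every player.
At the Nash equilibrium everyone contributes 45. Group total payoff = 2.7 × 2.22 × 180 = 1078.92.

1078.92 gold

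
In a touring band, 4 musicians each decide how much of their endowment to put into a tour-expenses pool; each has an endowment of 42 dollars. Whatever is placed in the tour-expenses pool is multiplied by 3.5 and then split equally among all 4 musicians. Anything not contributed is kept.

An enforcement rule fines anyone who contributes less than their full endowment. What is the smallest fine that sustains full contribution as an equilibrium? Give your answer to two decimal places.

Given the others contribute fully, the best deviation is to contribute 0 (any partial contribution still incurs the fine and gives up units whose private return 0.8750 is below 1).
Deviating from 42 to 0 saves 42 dollars but forfeits the deviator's share of the drop in the tour-expenses pool: 3.5/4 × 42 = 36.75.
So the deviation gain is 42 − 36.75 = 5.25, and the fine must be at least 5.25 dollars to wipe it out.

5.25 dollars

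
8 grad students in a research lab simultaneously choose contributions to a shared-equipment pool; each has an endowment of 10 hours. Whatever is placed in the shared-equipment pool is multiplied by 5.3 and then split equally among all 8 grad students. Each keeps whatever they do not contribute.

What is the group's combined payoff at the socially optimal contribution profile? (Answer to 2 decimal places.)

Each contributed unit returns 5.300 to the group as a whole (0.6625 to each of 8 players), which exceeds 1, so the social optimum is full contribution: group total = 5.300 × 80 = 424.00.

424.00 hours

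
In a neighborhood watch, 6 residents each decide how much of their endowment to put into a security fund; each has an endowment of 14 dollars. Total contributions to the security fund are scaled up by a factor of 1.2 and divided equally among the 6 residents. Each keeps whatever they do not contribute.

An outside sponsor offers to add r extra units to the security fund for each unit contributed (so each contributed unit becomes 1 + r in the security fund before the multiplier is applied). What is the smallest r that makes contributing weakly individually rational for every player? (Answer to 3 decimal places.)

4.000

With matching at rate r, one contributed unit becomes (1 + r) in the security fund and returns 1.2 × (1 + r) / 6 to the contributor.
Setting this equal to 1: 1 + r = 6/1.2 = 5.0000.
So the minimum matching rate is r = 5.0000 − 1 = 4.000.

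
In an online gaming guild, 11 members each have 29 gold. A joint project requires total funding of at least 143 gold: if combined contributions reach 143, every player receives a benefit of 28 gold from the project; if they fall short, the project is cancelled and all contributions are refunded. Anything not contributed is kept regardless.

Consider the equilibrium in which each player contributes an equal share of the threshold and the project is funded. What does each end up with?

44 gold

Equal share of the threshold: 143/11 = 13.
At this profile no one gains by cutting their contribution: any cut drops the total below 143, the project is cancelled, contributions are refunded, and the deviator ends with 29, which is less than 29 − 13 + 28 = 44. Contributing more than 13 just wastes the excess. So contributing exactly 13 is a best response.
Each player's payoff: 29 − 13 + 28 = 44.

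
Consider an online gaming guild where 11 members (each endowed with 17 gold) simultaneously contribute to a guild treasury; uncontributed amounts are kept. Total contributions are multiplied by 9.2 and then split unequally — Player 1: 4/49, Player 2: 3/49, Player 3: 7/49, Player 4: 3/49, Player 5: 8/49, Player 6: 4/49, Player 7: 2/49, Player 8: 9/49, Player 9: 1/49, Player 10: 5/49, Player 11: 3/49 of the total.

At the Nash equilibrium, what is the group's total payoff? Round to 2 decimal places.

A player with share s gets back 9.2·s per unit contributed, so full contribution is dominant for anyone with s > 1/9.2 = 0.1087 and zero contribution is dominant for anyone below.
Player 3, Player 5 and Player 8 clear that bar, contributing 17 each; the remaining 8 contribute 0. Total contributed: 51.
The guild treasury pays out 9.2 × 51 = 469.20 in total (split across the unequal shares, but the aggregate is all that matters for the group sum).
The 8 free-riders keep 17 each, adding 136. Group total = 136 + 469.20 = 605.20.

605.20 gold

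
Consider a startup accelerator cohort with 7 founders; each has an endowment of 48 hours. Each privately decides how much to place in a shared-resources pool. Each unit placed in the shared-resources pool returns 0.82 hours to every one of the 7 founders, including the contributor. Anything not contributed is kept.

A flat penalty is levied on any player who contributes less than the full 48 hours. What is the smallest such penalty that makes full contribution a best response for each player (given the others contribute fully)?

Given the others contribute fully, the best deviation is to contribute 0 (any partial contribution still incurs the fine and gives up units whose private return 0.82 is below 1).
Deviating from 48 to 0 saves 48 hours but forfeits the deviator's share of the drop in the shared-resources pool: 0.82 × 48 = 39.36.
So the deviation gain is 48 − 39.36 = 8.64, and the fine must be at least 8.64 hours to wipe it out.

8.64 hours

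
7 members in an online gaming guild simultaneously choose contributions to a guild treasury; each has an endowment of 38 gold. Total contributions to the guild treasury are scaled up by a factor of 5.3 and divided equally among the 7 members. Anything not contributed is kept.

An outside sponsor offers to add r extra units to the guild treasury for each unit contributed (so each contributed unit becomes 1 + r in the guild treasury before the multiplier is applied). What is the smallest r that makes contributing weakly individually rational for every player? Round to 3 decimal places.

0.321

With matching at rate r, one contributed unit becomes (1 + r) in the guild treasury and returns 5.3 × (1 + r) / 7 to the contributor.
Setting this equal to 1: 1 + r = 7/5.3 = 1.3208.
So the minimum matching rate is r = 1.3208 − 1 = 0.321.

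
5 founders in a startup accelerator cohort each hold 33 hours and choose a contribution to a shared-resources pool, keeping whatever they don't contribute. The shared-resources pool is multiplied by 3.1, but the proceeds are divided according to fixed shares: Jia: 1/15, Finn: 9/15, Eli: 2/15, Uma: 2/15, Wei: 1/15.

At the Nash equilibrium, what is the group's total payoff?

234.30 hours

Player j's private return per contributed unit is 3.1 × (j's share). Contributing is weakly dominant for j when that share is at least 1/3.1 = 0.3226, and contributing 0 is dominant otherwise.
Only Finn (9/15) clears that bar, contributing 33; the remaining 4 contribute 0. Total contributed: 33.
The shared-resources pool pays out 3.1 × 33 = 102.30 in total (split across the unequal shares, but the aggregate is all that matters for the group sum).
The 4 free-riders keep 33 each, adding 132. Group total = 132 + 102.30 = 234.30.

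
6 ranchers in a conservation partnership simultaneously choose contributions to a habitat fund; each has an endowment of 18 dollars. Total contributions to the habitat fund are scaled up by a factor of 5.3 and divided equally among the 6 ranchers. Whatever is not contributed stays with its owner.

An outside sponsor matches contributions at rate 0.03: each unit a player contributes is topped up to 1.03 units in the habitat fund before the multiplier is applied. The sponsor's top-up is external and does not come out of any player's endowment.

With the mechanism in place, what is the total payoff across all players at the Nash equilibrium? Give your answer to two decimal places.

108.00 dollars

With the mechanism, a contributed unit returns 5.3 × 1.03 / 6 = 0.9098 per unit of net cost — still below 1 — so contributing 0 remains dominant for every player.
Everyone keeps their endowment and the group total is 6 × 18 = 108.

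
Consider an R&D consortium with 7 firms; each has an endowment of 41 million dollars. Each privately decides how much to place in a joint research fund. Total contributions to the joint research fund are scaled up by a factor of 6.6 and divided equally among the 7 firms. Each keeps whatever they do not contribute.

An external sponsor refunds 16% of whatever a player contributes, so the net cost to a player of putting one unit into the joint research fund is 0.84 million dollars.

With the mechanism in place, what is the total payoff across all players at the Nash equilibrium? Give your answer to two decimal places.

1940.12 million dollars

Under the mechanism each unit contributed yields (6.6/7) / 0.84 = 1.1224 back to its contributor per unit of net cost, which exceeds 1, making full contribution the dominant choice for everyone.
So the Nash equilibrium is full contribution by all 7; the group earns 7 × (41 × 0.16 + 6.6 × 41) = 1940.12.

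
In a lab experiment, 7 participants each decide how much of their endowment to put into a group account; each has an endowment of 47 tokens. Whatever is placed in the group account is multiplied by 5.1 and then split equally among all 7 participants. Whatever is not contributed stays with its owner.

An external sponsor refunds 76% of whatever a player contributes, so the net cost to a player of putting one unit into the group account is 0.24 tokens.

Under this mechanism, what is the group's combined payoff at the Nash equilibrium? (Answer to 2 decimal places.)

With the mechanism, a contributed unit returns (5.1/7) / 0.24 = 3.0357 per unit of net cost to the contributor — now above 1 — so contributing fully is weakly dominant for every player.
At the Nash equilibrium everyone contributes 47. Group total payoff = 7 × (47 × 0.76 + 5.1 × 47) = 1927.94.

1927.94 tokens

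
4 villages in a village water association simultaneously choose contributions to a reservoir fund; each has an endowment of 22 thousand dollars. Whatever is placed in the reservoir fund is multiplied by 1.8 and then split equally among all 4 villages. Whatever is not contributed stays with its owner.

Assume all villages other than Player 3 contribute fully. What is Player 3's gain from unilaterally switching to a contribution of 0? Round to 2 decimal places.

12.10 thousand dollars

Switching from a contribution of 22 to 0 lets Player 3 keep an extra 22 thousand dollars, but lowers the reservoir fund by 22, which costs Player 3 their own share of that drop: 1.8/4 × 22 = 9.90.
Net gain = 22 − 9.90 = 12.10. The private return per contributed unit (0.4500) is below 1, so free-riding is indeed the best response regardless of what the others do.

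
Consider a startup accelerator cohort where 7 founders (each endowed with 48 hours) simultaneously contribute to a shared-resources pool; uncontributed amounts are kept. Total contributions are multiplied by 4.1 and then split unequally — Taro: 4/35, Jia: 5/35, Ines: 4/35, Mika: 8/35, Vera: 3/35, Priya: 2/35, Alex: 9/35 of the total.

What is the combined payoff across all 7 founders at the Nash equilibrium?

484.80 hours

A player with share s gets back 4.1·s per unit contributed, so full contribution is dominant for anyone with s > 1/4.1 = 0.2439 and zero contribution is dominant for anyone below.
The only share above 0.2439 is Alex's 9/35, contributing 48; the remaining 6 contribute 0. Total contributed: 48.
The shared-resources pool pays out 4.1 × 48 = 196.80 in total (split across the unequal shares, but the aggregate is all that matters for the group sum).
The 6 free-riders keep 48 each, adding 288. Group total = 288 + 196.80 = 484.80.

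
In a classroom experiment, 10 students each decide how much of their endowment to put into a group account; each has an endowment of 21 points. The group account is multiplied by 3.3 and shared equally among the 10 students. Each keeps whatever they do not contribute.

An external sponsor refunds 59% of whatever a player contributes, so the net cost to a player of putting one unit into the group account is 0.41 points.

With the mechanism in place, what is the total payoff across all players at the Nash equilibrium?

210.00 points

Even with the mechanism, each unit contributed returns only (3.3/10) / 0.41 = 0.8049 per unit of net cost, so contributing nothing is still dominant.
Everyone keeps their endowment and the group total is 10 × 21 = 210.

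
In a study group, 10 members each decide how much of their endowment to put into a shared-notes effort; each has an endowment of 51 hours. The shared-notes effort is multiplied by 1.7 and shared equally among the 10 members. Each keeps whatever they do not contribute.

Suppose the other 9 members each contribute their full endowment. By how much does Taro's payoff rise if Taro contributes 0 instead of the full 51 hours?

42.33 hours

Switching from a contribution of 51 to 0 lets Taro keep an extra 51 hours, but lowers the shared-notes effort by 51, which costs Taro their own share of that drop: 1.7/10 × 51 = 8.67.
Net gain = 51 − 8.67 = 42.33. The private return per contributed unit (0.1700) is below 1, so free-riding is indeed the best response regardless of what the others do.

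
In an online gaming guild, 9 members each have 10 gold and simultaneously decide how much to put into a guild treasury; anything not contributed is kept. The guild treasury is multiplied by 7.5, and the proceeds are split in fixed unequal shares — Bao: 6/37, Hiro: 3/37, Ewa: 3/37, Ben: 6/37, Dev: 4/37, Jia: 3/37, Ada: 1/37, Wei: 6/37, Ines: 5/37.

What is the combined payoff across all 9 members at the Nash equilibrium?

350.00 gold

Player j's private return per contributed unit is 7.5 × (j's share). Contributing is weakly dominant for j when that share is at least 1/7.5 = 0.1333, and contributing 0 is dominant otherwise.
The shares above 0.1333 belong to Bao, Ben, Wei and Ines, contributing 10 each; the remaining 5 contribute 0. Total contributed: 40.
The guild treasury pays out 7.5 × 40 = 300.00 in total (split across the unequal shares, but the aggregate is all that matters for the group sum).
The 5 free-riders keep 10 each, adding 50. Group total = 50 + 300.00 = 350.00.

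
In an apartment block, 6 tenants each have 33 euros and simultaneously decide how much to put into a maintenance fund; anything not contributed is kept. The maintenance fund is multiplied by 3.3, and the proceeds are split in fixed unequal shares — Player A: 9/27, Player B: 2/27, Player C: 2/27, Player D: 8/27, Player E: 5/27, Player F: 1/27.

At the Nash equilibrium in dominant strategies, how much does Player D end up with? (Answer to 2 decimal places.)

65.27 euros

Player j's private return per contributed unit is 3.3 × (j's share). Contributing is weakly dominant for j when that share is at least 1/3.3 = 0.3030, and contributing 0 is dominant otherwise.
The only share above 0.3030 is Player A's 9/27, contributing 33; the remaining 5 contribute 0. Total contributed: 33.
Player D keeps 33 and receives 3.3 × 33 × 8/27 = 32.27 from the maintenance fund, for a payoff of 65.27.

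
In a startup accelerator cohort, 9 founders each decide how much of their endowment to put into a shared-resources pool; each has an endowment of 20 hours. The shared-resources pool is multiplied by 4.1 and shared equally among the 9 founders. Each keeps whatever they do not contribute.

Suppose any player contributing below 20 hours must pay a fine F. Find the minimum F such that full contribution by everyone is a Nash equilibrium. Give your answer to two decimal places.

Given the others contribute fully, the best deviation is to contribute 0 (any partial contribution still incurs the fine and gives up units whose private return 0.4556 is below 1).
Deviating from 20 to 0 saves 20 hours but forfeits the deviator's share of the drop in the shared-resources pool: 4.1/9 × 20 = 9.11.
So the deviation gain is 20 − 9.11 = 10.89, and the fine must be at least 10.89 hours to wipe it out.

10.89 hours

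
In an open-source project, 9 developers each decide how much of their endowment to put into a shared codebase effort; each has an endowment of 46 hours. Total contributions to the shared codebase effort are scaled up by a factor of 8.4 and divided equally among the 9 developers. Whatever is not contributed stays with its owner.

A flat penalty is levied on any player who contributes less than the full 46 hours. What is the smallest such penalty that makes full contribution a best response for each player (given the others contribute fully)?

Given the others contribute fully, the best deviation is to contribute 0 (any partial contribution still incurs the fine and gives up units whose private return 0.9333 is below 1).
Deviating from 46 to 0 saves 46 hours but forfeits the deviator's share of the drop in the shared codebase effort: 8.4/9 × 46 = 42.93.
So the deviation gain is 46 − 42.93 = 3.07, and the fine must be at least 3.07 hours to wipe it out.

3.07 hours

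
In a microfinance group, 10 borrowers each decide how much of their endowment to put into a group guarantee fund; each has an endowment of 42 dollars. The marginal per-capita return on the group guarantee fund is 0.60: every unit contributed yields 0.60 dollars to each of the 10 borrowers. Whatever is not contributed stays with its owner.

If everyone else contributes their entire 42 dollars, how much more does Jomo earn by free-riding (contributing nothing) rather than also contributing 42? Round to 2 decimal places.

16.80 dollars

Switching from a contribution of 42 to 0 lets Jomo keep an extra 42 dollars, but lowers the group guarantee fund by 42, which costs Jomo their own share of that drop: 0.60 × 42 = 25.20.
Net gain = 42 − 25.20 = 16.80. The private return per contributed unit (0.60) is below 1, so free-riding is indeed the best response regardless of what the others do.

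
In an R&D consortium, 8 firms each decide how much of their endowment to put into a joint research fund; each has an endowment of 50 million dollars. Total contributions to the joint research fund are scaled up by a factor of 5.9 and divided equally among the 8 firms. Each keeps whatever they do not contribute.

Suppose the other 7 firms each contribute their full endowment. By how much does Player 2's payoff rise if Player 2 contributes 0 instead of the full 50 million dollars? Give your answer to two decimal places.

Switching from a contribution of 50 to 0 lets Player 2 keep an extra 50 million dollars, but lowers the joint research fund by 50, which costs Player 2 their own share of that drop: 5.9/8 × 50 = 36.87.
Net gain = 50 − 36.87 = 13.13. The private return per contributed unit (0.7375) is below 1, so free-riding is indeed the best response regardless of what the others do.

13.13 million dollars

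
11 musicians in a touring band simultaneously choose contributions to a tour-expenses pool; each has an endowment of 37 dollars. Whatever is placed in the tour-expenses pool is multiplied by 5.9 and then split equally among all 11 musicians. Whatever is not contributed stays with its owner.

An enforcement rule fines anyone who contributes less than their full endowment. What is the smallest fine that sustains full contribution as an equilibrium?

17.15 dollars

Given the others contribute fully, the best deviation is to contribute 0 (any partial contribution still incurs the fine and gives up units whose private return 0.5364 is below 1).
Deviating from 37 to 0 saves 37 dollars but forfeits the deviator's share of the drop in the tour-expenses pool: 5.9/11 × 37 = 19.85.
So the deviation gain is 37 − 19.85 = 17.15, and the fine must be at least 17.15 dollars to wipe it out.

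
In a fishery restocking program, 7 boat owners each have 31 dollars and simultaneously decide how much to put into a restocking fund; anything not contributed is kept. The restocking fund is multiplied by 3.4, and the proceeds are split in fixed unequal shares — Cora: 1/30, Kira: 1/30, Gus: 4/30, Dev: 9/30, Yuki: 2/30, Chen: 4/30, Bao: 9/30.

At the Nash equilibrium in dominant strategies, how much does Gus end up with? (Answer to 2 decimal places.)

A player with share s gets back 3.4·s per unit contributed, so full contribution is dominant for anyone with s > 1/3.4 = 0.2941 and zero contribution is dominant for anyone below.
Dev and Bao clear that bar, contributing 31 each; the remaining 5 contribute 0. Total contributed: 62.
Gus keeps 31 and receives 3.4 × 62 × 4/30 = 28.11 from the restocking fund, for a payoff of 59.11.

59.11 dollars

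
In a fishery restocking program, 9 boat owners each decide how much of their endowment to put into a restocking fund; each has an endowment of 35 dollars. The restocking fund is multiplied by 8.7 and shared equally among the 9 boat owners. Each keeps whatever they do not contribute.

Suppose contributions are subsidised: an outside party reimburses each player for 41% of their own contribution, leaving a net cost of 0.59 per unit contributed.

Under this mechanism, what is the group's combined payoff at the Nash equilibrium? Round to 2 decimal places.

2869.65 dollars

Under the mechanism each unit contributed yields (8.7/9) / 0.59 = 1.6384 back to its contributor per unit of net cost, which exceeds 1, making full contribution the dominant choice for everyone.
At the Nash equilibrium everyone contributes 35. Group total payoff = 9 × (35 × 0.41 + 8.7 × 35) = 2869.65.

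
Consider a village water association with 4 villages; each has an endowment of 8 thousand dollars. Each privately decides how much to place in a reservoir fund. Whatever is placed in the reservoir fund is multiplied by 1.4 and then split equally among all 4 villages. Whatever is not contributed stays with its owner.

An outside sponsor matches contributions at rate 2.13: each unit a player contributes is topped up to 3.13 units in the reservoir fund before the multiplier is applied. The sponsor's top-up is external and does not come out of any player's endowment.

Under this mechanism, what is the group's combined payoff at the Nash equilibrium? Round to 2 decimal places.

With the mechanism, a contributed unit returns 1.4 × 3.13 / 4 = 1.0955 per unit of net cost to the contributor — now above 1 — so contributing fully is weakly dominant for every player.
At the Nash equilibrium everyone contributes 8. Group total payoff = 1.4 × 3.13 × 32 = 140.22.

140.22 thousand dollars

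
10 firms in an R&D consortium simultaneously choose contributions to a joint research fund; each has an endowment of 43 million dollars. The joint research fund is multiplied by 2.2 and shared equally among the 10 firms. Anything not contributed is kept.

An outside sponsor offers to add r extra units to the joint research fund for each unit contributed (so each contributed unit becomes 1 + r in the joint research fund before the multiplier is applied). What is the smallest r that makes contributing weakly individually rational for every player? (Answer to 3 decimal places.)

3.545

With matching at rate r, one contributed unit becomes (1 + r) in the joint research fund and returns 2.2 × (1 + r) / 10 to the contributor.
Setting this equal to 1: 1 + r = 10/2.2 = 4.5455.
So the minimum matching rate is r = 4.5455 − 1 = 3.545.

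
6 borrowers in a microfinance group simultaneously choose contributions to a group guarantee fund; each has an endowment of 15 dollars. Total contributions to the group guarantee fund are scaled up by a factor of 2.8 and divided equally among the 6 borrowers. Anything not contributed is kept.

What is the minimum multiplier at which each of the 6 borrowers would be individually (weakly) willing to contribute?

6

A contributed unit returns (multiplier)/6 to its contributor.
This reaches 1 exactly when the multiplier is 6.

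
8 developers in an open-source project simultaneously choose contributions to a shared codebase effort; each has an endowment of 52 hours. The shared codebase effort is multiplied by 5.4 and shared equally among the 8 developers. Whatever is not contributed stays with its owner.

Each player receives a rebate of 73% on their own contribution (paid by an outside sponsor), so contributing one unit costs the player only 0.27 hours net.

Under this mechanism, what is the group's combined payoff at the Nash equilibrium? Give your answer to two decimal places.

With the mechanism, a contributed unit returns (5.4/8) / 0.27 = 2.5000 per unit of net cost to the contributor — now above 1 — so contributing fully is weakly dominant for every player.
At the Nash equilibrium everyone contributes 52. Group total payoff = 8 × (52 × 0.73 + 5.4 × 52) = 2550.08.

2550.08 hours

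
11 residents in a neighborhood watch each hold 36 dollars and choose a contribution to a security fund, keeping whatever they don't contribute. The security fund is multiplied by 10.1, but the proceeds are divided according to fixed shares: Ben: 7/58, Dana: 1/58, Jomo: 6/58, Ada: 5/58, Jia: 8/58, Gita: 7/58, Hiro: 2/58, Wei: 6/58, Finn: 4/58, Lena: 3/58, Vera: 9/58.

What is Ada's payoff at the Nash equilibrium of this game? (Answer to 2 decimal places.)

224.07 dollars

Player j's private return per contributed unit is 10.1 × (j's share). Contributing is weakly dominant for j when that share is at least 1/10.1 = 0.0990, and contributing 0 is dominant otherwise.
The shares above 0.0990 belong to Ben, Jomo, Jia, Gita, Wei and Vera, contributing 36 each; the remaining 5 contribute 0. Total contributed: 216.
Ada keeps 36 and receives 10.1 × 216 × 5/58 = 188.07 from the security fund, for a payoff of 224.07.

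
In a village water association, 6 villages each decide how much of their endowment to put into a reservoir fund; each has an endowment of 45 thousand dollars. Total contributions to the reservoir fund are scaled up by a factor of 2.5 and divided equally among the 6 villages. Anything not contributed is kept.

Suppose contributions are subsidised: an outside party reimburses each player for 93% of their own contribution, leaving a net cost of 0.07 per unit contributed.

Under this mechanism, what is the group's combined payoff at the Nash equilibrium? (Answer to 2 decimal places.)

926.10 thousand dollars

With the mechanism, a contributed unit returns (2.5/6) / 0.07 = 5.9524 per unit of net cost to the contributor — now above 1 — so contributing fully is weakly dominant for every player.
At the Nash equilibrium everyone contributes 45. Group total payoff = 6 × (45 × 0.93 + 2.5 × 45) = 926.10.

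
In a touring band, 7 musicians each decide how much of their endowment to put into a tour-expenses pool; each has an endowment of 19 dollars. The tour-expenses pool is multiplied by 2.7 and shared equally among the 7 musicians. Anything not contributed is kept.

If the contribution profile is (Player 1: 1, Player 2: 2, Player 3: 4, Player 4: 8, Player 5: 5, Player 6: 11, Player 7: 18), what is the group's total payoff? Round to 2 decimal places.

Total contributed: 1 + 2 + 4 + 8 + 5 + 11 + 18 = 49; total kept: 7 × 19 − 49 = 84.
The tour-expenses pool pays out 2.7 × 49 = 132.30 in aggregate.
Group total = 84 + 132.30 = 216.30.

216.30 dollars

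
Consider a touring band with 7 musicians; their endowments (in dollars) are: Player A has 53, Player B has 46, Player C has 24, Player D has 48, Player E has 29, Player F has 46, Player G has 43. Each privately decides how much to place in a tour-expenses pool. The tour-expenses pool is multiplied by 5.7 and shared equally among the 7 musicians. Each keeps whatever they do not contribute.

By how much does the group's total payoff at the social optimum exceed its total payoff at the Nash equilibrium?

1358.30 dollars

The private return per contributed unit is 5.7/7 = 0.8143 < 1 for every player regardless of endowment, so the Nash equilibrium is zero contribution and the group total is Σ E_j = 53 + 46 + 24 + 48 + 29 + 46 + 43 = 289.
Each contributed unit returns 5.700 to the group, so the social optimum is full contribution by everyone: group total = 5.700 × 289 = 1647.30.
Efficiency loss = (5.700 − 1) × 289 = 1358.30.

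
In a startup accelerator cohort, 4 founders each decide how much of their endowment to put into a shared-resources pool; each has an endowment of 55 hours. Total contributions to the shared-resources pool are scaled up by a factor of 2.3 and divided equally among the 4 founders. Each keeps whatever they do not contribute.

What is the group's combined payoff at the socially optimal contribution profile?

506.00 hours

Each contributed unit returns 2.300 to the group as a whole (0.5750 to each of 4 players), which exceeds 1, so the social optimum is full contribution: group total = 2.300 × 220 = 506.00.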